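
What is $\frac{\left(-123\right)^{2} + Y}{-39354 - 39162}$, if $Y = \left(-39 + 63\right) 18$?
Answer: $- \frac{1729}{8724} \approx -0.19819$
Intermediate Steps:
$Y = 432$ ($Y = 24 \cdot 18 = 432$)
$\frac{\left(-123\right)^{2} + Y}{-39354 - 39162} = \frac{\left(-123\right)^{2} + 432}{-39354 - 39162} = \frac{15129 + 432}{-78516} = 15561 \left(- \frac{1}{78516}\right) = - \frac{1729}{8724}$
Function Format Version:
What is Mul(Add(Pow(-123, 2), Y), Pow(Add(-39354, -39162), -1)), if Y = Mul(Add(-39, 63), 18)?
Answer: Rational(-1729, 8724) ≈ -0.19819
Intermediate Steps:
Y = 432 (Y = Mul(24, 18) = 432)
Mul(Add(Pow(-123, 2), Y), Pow(Add(-39354, -39162), -1)) = Mul(Add(Pow(-123, 2), 432), Pow(Add(-39354, -39162), -1)) = Mul(Add(15129, 432), Pow(-78516, -1)) = Mul(15561, Rational(-1, 78516)) = Rational(-1729, 8724)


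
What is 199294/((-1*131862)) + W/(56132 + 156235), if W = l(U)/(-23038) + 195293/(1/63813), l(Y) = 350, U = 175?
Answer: 1051590333838462505/17920452176707 ≈ 58681.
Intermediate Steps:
W = 143552452815296/11519 (W = 350/(-23038) + 195293/(1/63813) = 350*(-1/23038) + 195293/(1/63813) = -175/11519 + 195293*63813 = -175/11519 + 12462232209 = 143552452815296/11519 ≈ 1.2462e+10)
199294/((-1*131862)) + W/(56132 + 156235) = 199294/((-1*131862)) + 143552452815296/(11519*(56132 + 156235)) = 199294/(-131862) + (143552452815296/11519)/212367 = 199294*(-1/131862) + (143552452815296/11519)*(1/212367) = -99647/65931 + 143552452815296/2446255473 = 1051590333838462505/17920452176707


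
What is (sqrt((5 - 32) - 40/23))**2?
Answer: -661/23 ≈ -28.739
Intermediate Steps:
(sqrt((5 - 32) - 40/23))**2 = (sqrt(-27 - 40*1/23))**2 = (sqrt(-27 - 40/23))**2 = (sqrt(-661/23))**2 = (I*sqrt(15203)/23)**2 = -661/23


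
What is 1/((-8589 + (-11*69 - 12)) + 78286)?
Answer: 1/68926 ≈ 1.4508e-5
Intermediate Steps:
1/((-8589 + (-11*69 - 12)) + 78286) = 1/((-8589 + (-759 - 12)) + 78286) = 1/((-8589 - 771) + 78286) = 1/(-9360 + 78286) = 1/68926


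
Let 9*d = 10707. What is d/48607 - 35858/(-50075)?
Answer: 5407567093/7301986575 ≈ 0.74056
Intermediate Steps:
d = 3569/3 (d = (1/9)*10707 = 3569/3 ≈ 1189.7)
d/48607 - 35858/(-50075) = (3569/3)/48607 - 35858/(-50075) = (3569/3)*(1/48607) - 35858*(-1/50075) = 3569/145821 + 35858/50075 = 5407567093/7301986575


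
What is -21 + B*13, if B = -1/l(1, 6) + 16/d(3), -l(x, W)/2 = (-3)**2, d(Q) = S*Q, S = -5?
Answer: -3073/90 ≈ -34.144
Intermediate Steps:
d(Q) = -5*Q
l(x, W) = -18 (l(x, W) = -2*(-3)**2 = -2*9 = -18)
B = -91/90 (B = -1/(-18) + 16/((-5*3)) = -1*(-1/18) + 16/(-15) = 1/18 + 16*(-1/15) = 1/18 - 16/15 = -91/90 ≈ -1.0111)
-21 + B*13 = -21 - 91/90*13 = -21 - 1183/90 = -3073/90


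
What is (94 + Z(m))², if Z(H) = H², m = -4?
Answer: 12100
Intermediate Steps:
(94 + Z(m))² = (94 + (-4)²)² = (94 + 16)² = 110² = 12100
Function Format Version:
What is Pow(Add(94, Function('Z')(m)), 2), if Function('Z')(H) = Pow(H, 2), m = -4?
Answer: 12100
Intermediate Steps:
Pow(Add(94, Function('Z')(m)), 2) = Pow(Add(94, Pow(-4, 2)), 2) = Pow(Add(94, 16), 2) = Pow(110, 2) = 12100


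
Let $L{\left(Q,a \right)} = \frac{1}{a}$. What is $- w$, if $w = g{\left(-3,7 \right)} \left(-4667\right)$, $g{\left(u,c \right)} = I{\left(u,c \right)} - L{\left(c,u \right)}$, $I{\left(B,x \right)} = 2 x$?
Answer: $\frac{200681}{3} \approx 66894.0$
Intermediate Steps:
$g{\left(u,c \right)} = - \frac{1}{u} + 2 c$ ($g{\left(u,c \right)} = 2 c - \frac{1}{u} = - \frac{1}{u} + 2 c$)
$w = - \frac{200681}{3}$ ($w = \left(- \frac{1}{-3} + 2 \cdot 7\right) \left(-4667\right) = \left(\left(-1\right) \left(- \frac{1}{3}\right) + 14\right) \left(-4667\right) = \left(\frac{1}{3} + 14\right) \left(-4667\right) = \frac{43}{3} \left(-4667\right) = - \frac{200681}{3} \approx -66894.0$)
$- w = \left(-1\right) \left(- \frac{200681}{3}\right) = \frac{200681}{3}$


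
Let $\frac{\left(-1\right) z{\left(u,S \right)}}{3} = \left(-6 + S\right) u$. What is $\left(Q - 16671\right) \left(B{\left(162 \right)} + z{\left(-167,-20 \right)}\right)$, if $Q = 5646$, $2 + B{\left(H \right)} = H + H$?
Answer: $140061600$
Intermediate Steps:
$z{\left(u,S \right)} = - 3 u \left(-6 + S\right)$ ($z{\left(u,S \right)} = - 3 \left(-6 + S\right) u = - 3 u \left(-6 + S\right)$)
$B{\left(H \right)} = -2 + 2 H$ ($B{\left(H \right)} = -2 + \left(H + H\right) = -2 + 2 H$)
$\left(Q - 16671\right) \left(B{\left(162 \right)} + z{\left(-167,-20 \right)}\right) = \left(5646 - 16671\right) \left(\left(-2 + 2 \cdot 162\right) + 3 \left(-167\right) \left(6 - -20\right)\right) = - 11025 \left(\left(-2 + 324\right) + 3 \left(-167\right) \left(6 + 20\right)\right) = - 11025 \left(322 + 3 \left(-167\right) 26\right) = - 11025 \left(322 - 13026\right) = \left(-11025\right) \left(-12704\right) = 140061600$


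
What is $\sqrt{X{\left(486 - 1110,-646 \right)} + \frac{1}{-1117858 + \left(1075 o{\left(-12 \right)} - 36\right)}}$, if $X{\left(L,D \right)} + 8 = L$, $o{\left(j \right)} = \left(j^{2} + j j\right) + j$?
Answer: $\frac{i \sqrt{426195258943146}}{821194} \approx 25.14 i$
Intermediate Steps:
$o{\left(j \right)} = j + 2 j^{2}$ ($o{\left(j \right)} = \left(j^{2} + j^{2}\right) + j = 2 j^{2} + j = j + 2 j^{2}$)
$X{\left(L,D \right)} = -8 + L$
$\sqrt{X{\left(486 - 1110,-646 \right)} + \frac{1}{-1117858 + \left(1075 o{\left(-12 \right)} - 36\right)}} = \sqrt{\left(-8 + \left(486 - 1110\right)\right) + \frac{1}{-1117858 - \left(36 - 1075 \left(- 12 \left(1 + 2 \left(-12\right)\right)\right)\right)}} = \sqrt{\left(-8 + \left(486 - 1110\right)\right) + \frac{1}{-1117858 - \left(36 - 1075 \left(- 12 \left(1 - 24\right)\right)\right)}} = \sqrt{\left(-8 - 624\right) + \frac{1}{-1117858 - \left(36 - 1075 \left(\left(-12\right) \left(-23\right)\right)\right)}} = \sqrt{-632 + \frac{1}{-1117858 + \left(1075 \cdot 276 - 36\right)}} = \sqrt{-632 + \frac{1}{-1117858 + \left(296700 - 36\right)}} = \sqrt{-632 + \frac{1}{-1117858 + 296664}} = \sqrt{-632 + \frac{1}{-821194}} = \sqrt{-632 - \frac{1}{821194}} = \sqrt{- \frac{518994609}{821194}} = \frac{i \sqrt{426195258943146}}{821194}$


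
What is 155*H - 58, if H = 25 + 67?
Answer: 14202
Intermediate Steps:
H = 92
155*H - 58 = 155*92 - 58 = 14260 - 58 = 14202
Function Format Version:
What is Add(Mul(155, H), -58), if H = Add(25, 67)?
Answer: 14202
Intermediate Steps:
H = 92
Add(Mul(155, H), -58) = Add(Mul(155, 92), -58) = Add(14260, -58) = 14202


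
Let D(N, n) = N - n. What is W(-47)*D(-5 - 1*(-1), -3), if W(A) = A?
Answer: 47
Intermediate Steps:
W(-47)*D(-5 - 1*(-1), -3) = -47*((-5 - 1*(-1)) - 1*(-3)) = -47*((-5 + 1) + 3) = -47*(-4 + 3) = -47*(-1) = 47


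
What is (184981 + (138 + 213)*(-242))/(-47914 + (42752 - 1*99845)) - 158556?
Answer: -16649589931/105007 ≈ -1.5856e+5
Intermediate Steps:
(184981 + (138 + 213)*(-242))/(-47914 + (42752 - 1*99845)) - 158556 = (184981 + 351*(-242))/(-47914 + (42752 - 99845)) - 158556 = (184981 - 84942)/(-47914 - 57093) - 158556 = 100039/(-105007) - 158556 = 100039*(-1/105007) - 158556 = -100039/105007 - 158556 = -16649589931/105007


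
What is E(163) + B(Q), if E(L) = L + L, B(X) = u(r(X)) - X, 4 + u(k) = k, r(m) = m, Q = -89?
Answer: 322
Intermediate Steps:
u(k) = -4 + k
B(X) = -4 (B(X) = (-4 + X) - X = -4)
E(L) = 2*L
E(163) + B(Q) = 2*163 - 4 = 326 - 4 = 322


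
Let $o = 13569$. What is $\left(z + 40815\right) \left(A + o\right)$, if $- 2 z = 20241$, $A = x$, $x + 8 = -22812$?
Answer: $- \frac{567909639}{2} \approx -2.8395 \cdot 10^{8}$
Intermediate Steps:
$x = -22820$ ($x = -8 - 22812 = -22820$)
$A = -22820$
$z = - \frac{20241}{2}$ ($z = \left(- \frac{1}{2}\right) 20241 = - \frac{20241}{2} \approx -10121.0$)
$\left(z + 40815\right) \left(A + o\right) = \left(- \frac{20241}{2} + 40815\right) \left(-22820 + 13569\right) = \frac{61389}{2} \left(-9251\right) = - \frac{567909639}{2}$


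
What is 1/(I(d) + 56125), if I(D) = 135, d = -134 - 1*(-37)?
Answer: 1/56260 ≈ 1.7775e-5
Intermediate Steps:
d = -97 (d = -134 + 37 = -97)
1/(I(d) + 56125) = 1/(135 + 56125) = 1/56260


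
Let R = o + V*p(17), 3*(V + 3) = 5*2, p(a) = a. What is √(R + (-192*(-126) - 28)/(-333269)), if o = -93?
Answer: I*√87372103928790/999807 ≈ 9.3491*I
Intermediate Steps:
V = ⅓ (V = -3 + (5*2)/3 = -3 + (⅓)*10 = -3 + 10/3 = ⅓ ≈ 0.33333)
R = -262/3 (R = -93 + (⅓)*17 = -93 + 17/3 = -262/3 ≈ -87.333)
√(R + (-192*(-126) - 28)/(-333269)) = √(-262/3 + (-192*(-126) - 28)/(-333269)) = √(-262/3 + (24192 - 28)*(-1/333269)) = √(-262/3 + 24164*(-1/333269)) = √(-262/3 - 24164/333269) = √(-87388970/999807) = I*√87372103928790/999807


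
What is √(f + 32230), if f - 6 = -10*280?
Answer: 2*√7359 ≈ 171.57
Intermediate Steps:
f = -2794 (f = 6 - 10*280 = 6 - 2800 = -2794)
√(f + 32230) = √(-2794 + 32230) = √29436 = 2*√7359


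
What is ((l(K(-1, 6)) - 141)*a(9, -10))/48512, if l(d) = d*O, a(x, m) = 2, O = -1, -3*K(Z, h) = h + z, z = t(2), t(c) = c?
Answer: -415/72768 ≈ -0.0057031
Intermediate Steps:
z = 2
K(Z, h) = -⅔ - h/3 (K(Z, h) = -(h + 2)/3 = -(2 + h)/3 = -⅔ - h/3)
l(d) = -d (l(d) = d*(-1) = -d)
((l(K(-1, 6)) - 141)*a(9, -10))/48512 = ((-(-⅔ - ⅓*6) - 141)*2)/48512 = ((-(-⅔ - 2) - 141)*2)*(1/48512) = ((-1*(-8/3) - 141)*2)*(1/48512) = ((8/3 - 141)*2)*(1/48512) = -415/3*2*(1/48512) = -830/3*1/48512 = -415/72768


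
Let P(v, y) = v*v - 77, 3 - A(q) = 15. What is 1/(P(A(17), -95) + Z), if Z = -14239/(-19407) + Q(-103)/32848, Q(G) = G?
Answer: 637481136/43176959863 ≈ 0.014764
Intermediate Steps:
A(q) = -12 (A(q) = 3 - 1*15 = 3 - 15 = -12)
P(v, y) = -77 + v² (P(v, y) = v² - 77 = -77 + v²)
Z = 465723751/637481136 (Z = -14239/(-19407) - 103/32848 = -14239*(-1/19407) - 103*1/32848 = 14239/19407 - 103/32848 = 465723751/637481136 ≈ 0.73057)
1/(P(A(17), -95) + Z) = 1/((-77 + (-12)²) + 465723751/637481136) = 1/((-77 + 144) + 465723751/637481136) = 1/(67 + 465723751/637481136) = 1/(43176959863/637481136) = 637481136/43176959863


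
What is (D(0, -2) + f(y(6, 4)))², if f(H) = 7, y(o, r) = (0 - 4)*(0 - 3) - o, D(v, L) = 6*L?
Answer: 25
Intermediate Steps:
y(o, r) = 12 - o (y(o, r) = -4*(-3) - o = 12 - o)
(D(0, -2) + f(y(6, 4)))² = (6*(-2) + 7)² = (-12 + 7)² = (-5)² = 25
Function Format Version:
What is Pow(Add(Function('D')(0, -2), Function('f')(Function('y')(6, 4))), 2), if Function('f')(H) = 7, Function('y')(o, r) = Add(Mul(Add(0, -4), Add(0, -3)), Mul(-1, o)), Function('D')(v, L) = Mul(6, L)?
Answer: 25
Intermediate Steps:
Function('y')(o, r) = Add(12, Mul(-1, o)) (Function('y')(o, r) = Add(Mul(-4, -3), Mul(-1, o)) = Add(12, Mul(-1, o)))
Pow(Add(Function('D')(0, -2), Function('f')(Function('y')(6, 4))), 2) = Pow(Add(Mul(6, -2), 7), 2) = Pow(Add(-12, 7), 2) = Pow(-5, 2) = 25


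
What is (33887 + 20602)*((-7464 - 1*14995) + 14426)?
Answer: -437710137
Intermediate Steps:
(33887 + 20602)*((-7464 - 1*14995) + 14426) = 54489*((-7464 - 14995) + 14426) = 54489*(-22459 + 14426) = 54489*(-8033) = -437710137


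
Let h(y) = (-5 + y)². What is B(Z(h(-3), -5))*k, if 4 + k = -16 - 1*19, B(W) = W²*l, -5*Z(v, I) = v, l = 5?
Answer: -159744/5 ≈ -31949.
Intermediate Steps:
Z(v, I) = -v/5
B(W) = 5*W² (B(W) = W²*5 = 5*W²)
k = -39 (k = -4 + (-16 - 1*19) = -4 + (-16 - 19) = -4 - 35 = -39)
B(Z(h(-3), -5))*k = (5*(-(-5 - 3)²/5)²)*(-39) = (5*(-⅕*(-8)²)²)*(-39) = (5*(-⅕*64)²)*(-39) = (5*(-64/5)²)*(-39) = (5*(4096/25))*(-39) = (4096/5)*(-39) = -159744/5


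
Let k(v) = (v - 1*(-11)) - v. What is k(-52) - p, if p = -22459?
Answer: 22470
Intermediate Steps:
k(v) = 11 (k(v) = (v + 11) - v = (11 + v) - v = 11)
k(-52) - p = 11 - 1*(-22459) = 11 + 22459 = 22470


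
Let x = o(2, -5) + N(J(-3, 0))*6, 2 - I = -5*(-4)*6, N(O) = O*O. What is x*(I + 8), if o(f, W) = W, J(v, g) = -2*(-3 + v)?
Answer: -94490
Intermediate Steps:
J(v, g) = 6 - 2*v
N(O) = O**2
I = -118 (I = 2 - (-5*(-4))*6 = 2 - 20*6 = 2 - 1*120 = 2 - 120 = -118)
x = 859 (x = -5 + (6 - 2*(-3))**2*6 = -5 + (6 + 6)**2*6 = -5 + 12**2*6 = -5 + 144*6 = -5 + 864 = 859)
x*(I + 8) = 859*(-118 + 8) = 859*(-110) = -94490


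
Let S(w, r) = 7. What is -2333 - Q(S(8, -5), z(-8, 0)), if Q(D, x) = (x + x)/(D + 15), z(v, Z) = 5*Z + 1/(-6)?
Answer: -153977/66 ≈ -2333.0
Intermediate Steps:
z(v, Z) = -1/6 + 5*Z (z(v, Z) = 5*Z - 1/6 = -1/6 + 5*Z)
Q(D, x) = 2*x/(15 + D) (Q(D, x) = (2*x)/(15 + D) = 2*x/(15 + D))
-2333 - Q(S(8, -5), z(-8, 0)) = -2333 - 2*(-1/6 + 5*0)/(15 + 7) = -2333 - 2*(-1/6 + 0)/22 = -2333 - 2*(-1)/(6*22) = -2333 - 1*(-1/66) = -2333 + 1/66 = -153977/66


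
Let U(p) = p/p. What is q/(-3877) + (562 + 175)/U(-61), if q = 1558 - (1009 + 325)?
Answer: 2857125/3877 ≈ 736.94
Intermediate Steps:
U(p) = 1
q = 224 (q = 1558 - 1*1334 = 1558 - 1334 = 224)
q/(-3877) + (562 + 175)/U(-61) = 224/(-3877) + (562 + 175)/1 = 224*(-1/3877) + 737*1 = -224/3877 + 737 = 2857125/3877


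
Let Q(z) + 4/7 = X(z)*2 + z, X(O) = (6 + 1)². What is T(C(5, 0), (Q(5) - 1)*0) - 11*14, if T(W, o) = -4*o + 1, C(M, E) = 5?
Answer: -153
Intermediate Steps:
X(O) = 49 (X(O) = 7² = 49)
Q(z) = 682/7 + z (Q(z) = -4/7 + (49*2 + z) = -4/7 + (98 + z) = 682/7 + z)
T(W, o) = 1 - 4*o
T(C(5, 0), (Q(5) - 1)*0) - 11*14 = (1 - 4*((682/7 + 5) - 1)*0) - 11*14 = (1 - 4*(717/7 - 1)*0) - 154 = (1 - 2840*0/7) - 154 = (1 - 4*0) - 154 = (1 + 0) - 154 = 1 - 154 = -153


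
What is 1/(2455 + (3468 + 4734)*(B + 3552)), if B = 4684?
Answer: 1/67554127 ≈ 1.4803e-8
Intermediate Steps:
1/(2455 + (3468 + 4734)*(B + 3552)) = 1/(2455 + (3468 + 4734)*(4684 + 3552)) = 1/(2455 + 8202*8236) = 1/(2455 + 67551672) = 1/67554127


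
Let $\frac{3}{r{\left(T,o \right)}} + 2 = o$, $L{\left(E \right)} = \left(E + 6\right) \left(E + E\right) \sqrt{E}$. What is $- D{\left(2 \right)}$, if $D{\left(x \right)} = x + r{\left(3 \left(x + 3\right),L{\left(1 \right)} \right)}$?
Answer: $- \frac{9}{4} \approx -2.25$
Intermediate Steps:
$L{\left(E \right)} = 2 E^{\frac{3}{2}} \left(6 + E\right)$ ($L{\left(E \right)} = \left(6 + E\right) 2 E \sqrt{E} = 2 E \left(6 + E\right) \sqrt{E} = 2 E^{\frac{3}{2}} \left(6 + E\right)$)
$r{\left(T,o \right)} = \frac{3}{-2 + o}$
$D{\left(x \right)} = \frac{1}{4} + x$ ($D{\left(x \right)} = x + \frac{3}{-2 + 2 \cdot 1^{\frac{3}{2}} \left(6 + 1\right)} = x + \frac{3}{-2 + 2 \cdot 1 \cdot 7} = x + \frac{3}{-2 + 14} = x + \frac{3}{12} = x + 3 \cdot \frac{1}{12} = x + \frac{1}{4} = \frac{1}{4} + x$)
$- D{\left(2 \right)} = - (\frac{1}{4} + 2) = \left(-1\right) \frac{9}{4} = - \frac{9}{4}$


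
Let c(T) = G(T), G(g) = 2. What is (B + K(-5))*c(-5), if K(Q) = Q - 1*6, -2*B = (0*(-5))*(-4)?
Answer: -22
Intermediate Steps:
c(T) = 2
B = 0 (B = -0*(-5)*(-4)/2 = -0*(-4) = -½*0 = 0)
K(Q) = -6 + Q (K(Q) = Q - 6 = -6 + Q)
(B + K(-5))*c(-5) = (0 + (-6 - 5))*2 = (0 - 11)*2 = -11*2 = -22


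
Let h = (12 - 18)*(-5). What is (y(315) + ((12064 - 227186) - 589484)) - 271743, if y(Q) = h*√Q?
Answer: -1076349 + 90*√35 ≈ -1.0758e+6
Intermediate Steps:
h = 30 (h = -6*(-5) = 30)
y(Q) = 30*√Q
(y(315) + ((12064 - 227186) - 589484)) - 271743 = (30*√315 + ((12064 - 227186) - 589484)) - 271743 = (30*(3*√35) + (-215122 - 589484)) - 271743 = (90*√35 - 804606) - 271743 = (-804606 + 90*√35) - 271743 = -1076349 + 90*√35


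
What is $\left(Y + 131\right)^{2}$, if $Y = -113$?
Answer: $324$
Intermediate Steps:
$\left(Y + 131\right)^{2} = \left(-113 + 131\right)^{2} = 18^{2} = 324$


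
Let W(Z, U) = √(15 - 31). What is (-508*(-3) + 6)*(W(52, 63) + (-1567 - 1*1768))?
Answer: -5102550 + 6120*I ≈ -5.1026e+6 + 6120.0*I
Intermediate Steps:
W(Z, U) = 4*I (W(Z, U) = √(-16) = 4*I)
(-508*(-3) + 6)*(W(52, 63) + (-1567 - 1*1768)) = (-508*(-3) + 6)*(4*I + (-1567 - 1*1768)) = (1524 + 6)*(4*I + (-1567 - 1768)) = 1530*(4*I - 3335) = 1530*(-3335 + 4*I) = -5102550 + 6120*I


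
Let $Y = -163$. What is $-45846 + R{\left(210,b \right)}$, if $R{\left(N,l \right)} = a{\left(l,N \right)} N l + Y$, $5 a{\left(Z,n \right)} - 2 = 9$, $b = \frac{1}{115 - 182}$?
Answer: $- \frac{3083065}{67} \approx -46016.0$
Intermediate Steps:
$b = - \frac{1}{67}$ ($b = \frac{1}{-67} = - \frac{1}{67} \approx -0.014925$)
$a{\left(Z,n \right)} = \frac{11}{5}$ ($a{\left(Z,n \right)} = \frac{2}{5} + \frac{1}{5} \cdot 9 = \frac{2}{5} + \frac{9}{5} = \frac{11}{5}$)
$R{\left(N,l \right)} = -163 + \frac{11 N l}{5}$ ($R{\left(N,l \right)} = \frac{11 N}{5} l - 163 = \frac{11 N l}{5} - 163 = -163 + \frac{11 N l}{5}$)
$-45846 + R{\left(210,b \right)} = -45846 - \left(163 - - \frac{462}{67}\right) = -45846 - \frac{11383}{67} = - \frac{3083065}{67}$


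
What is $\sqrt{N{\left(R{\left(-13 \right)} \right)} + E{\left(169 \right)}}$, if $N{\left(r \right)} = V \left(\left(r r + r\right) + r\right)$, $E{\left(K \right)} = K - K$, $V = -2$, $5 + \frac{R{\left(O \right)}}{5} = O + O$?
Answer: $3 i \sqrt{5270} \approx 217.78 i$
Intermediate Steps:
$R{\left(O \right)} = -25 + 10 O$ ($R{\left(O \right)} = -25 + 5 \left(O + O\right) = -25 + 5 \cdot 2 O = -25 + 10 O$)
$E{\left(K \right)} = 0$
$N{\left(r \right)} = - 4 r - 2 r^{2}$ ($N{\left(r \right)} = - 2 \left(\left(r r + r\right) + r\right) = - 2 \left(\left(r^{2} + r\right) + r\right) = - 2 \left(\left(r + r^{2}\right) + r\right) = - 2 \left(r^{2} + 2 r\right) = - 4 r - 2 r^{2}$)
$\sqrt{N{\left(R{\left(-13 \right)} \right)} + E{\left(169 \right)}} = \sqrt{- 2 \left(-25 + 10 \left(-13\right)\right) \left(2 + \left(-25 + 10 \left(-13\right)\right)\right) + 0} = \sqrt{- 2 \left(-25 - 130\right) \left(2 - 155\right) + 0} = \sqrt{\left(-2\right) \left(-155\right) \left(2 - 155\right) + 0} = \sqrt{\left(-2\right) \left(-155\right) \left(-153\right) + 0} = \sqrt{-47430 + 0} = \sqrt{-47430} = 3 i \sqrt{5270}$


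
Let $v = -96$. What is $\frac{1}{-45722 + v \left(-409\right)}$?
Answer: $- \frac{1}{6458} \approx -0.00015485$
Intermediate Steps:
$\frac{1}{-45722 + v \left(-409\right)} = \frac{1}{-45722 - -39264} = \frac{1}{-45722 + 39264} = \frac{1}{-6458} = - \frac{1}{6458}$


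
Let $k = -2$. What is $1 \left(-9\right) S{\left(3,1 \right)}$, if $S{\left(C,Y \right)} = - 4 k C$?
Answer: $-216$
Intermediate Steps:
$S{\left(C,Y \right)} = 8 C$ ($S{\left(C,Y \right)} = \left(-4\right) \left(-2\right) C = 8 C$)
$1 \left(-9\right) S{\left(3,1 \right)} = 1 \left(-9\right) 8 \cdot 3 = \left(-9\right) 24 = -216$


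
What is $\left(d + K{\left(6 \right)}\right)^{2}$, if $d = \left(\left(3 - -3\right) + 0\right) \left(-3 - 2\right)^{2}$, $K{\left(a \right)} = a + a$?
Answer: $26244$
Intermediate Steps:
$K{\left(a \right)} = 2 a$
$d = 150$ ($d = \left(\left(3 + 3\right) + 0\right) \left(-5\right)^{2} = \left(6 + 0\right) 25 = 6 \cdot 25 = 150$)
$\left(d + K{\left(6 \right)}\right)^{2} = \left(150 + 2 \cdot 6\right)^{2} = \left(150 + 12\right)^{2} = 162^{2} = 26244$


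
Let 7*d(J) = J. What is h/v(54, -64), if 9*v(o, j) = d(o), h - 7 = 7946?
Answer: 18557/2 ≈ 9278.5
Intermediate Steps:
h = 7953 (h = 7 + 7946 = 7953)
d(J) = J/7
v(o, j) = o/63 (v(o, j) = (o/7)/9 = o/63)
h/v(54, -64) = 7953/(((1/63)*54)) = 7953/(6/7) = 7953*(7/6) = 18557/2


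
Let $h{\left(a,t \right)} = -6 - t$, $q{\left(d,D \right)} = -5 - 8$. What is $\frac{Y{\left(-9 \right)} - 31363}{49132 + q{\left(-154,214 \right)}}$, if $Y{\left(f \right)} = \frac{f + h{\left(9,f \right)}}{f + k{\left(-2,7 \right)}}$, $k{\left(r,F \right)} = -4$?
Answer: $- \frac{407713}{638547} \approx -0.6385$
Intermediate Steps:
$q{\left(d,D \right)} = -13$ ($q{\left(d,D \right)} = -5 - 8 = -13$)
$Y{\left(f \right)} = - \frac{6}{-4 + f}$ ($Y{\left(f \right)} = \frac{f - \left(6 + f\right)}{f - 4} = - \frac{6}{-4 + f}$)
$\frac{Y{\left(-9 \right)} - 31363}{49132 + q{\left(-154,214 \right)}} = \frac{- \frac{6}{-4 - 9} - 31363}{49132 - 13} = \frac{- \frac{6}{-13} - 31363}{49119} = \left(\left(-6\right) \left(- \frac{1}{13}\right) - 31363\right) \frac{1}{49119} = \left(\frac{6}{13} - 31363\right) \frac{1}{49119} = \left(- \frac{407713}{13}\right) \frac{1}{49119} = - \frac{407713}{638547}$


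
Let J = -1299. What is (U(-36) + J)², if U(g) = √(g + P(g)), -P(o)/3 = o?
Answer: 1687473 - 15588*√2 ≈ 1.6654e+6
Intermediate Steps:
P(o) = -3*o
U(g) = √2*√(-g) (U(g) = √(g - 3*g) = √(-2*g) = √2*√(-g))
(U(-36) + J)² = (√2*√(-1*(-36)) - 1299)² = (√2*√36 - 1299)² = (√2*6 - 1299)² = (6*√2 - 1299)² = (-1299 + 6*√2)²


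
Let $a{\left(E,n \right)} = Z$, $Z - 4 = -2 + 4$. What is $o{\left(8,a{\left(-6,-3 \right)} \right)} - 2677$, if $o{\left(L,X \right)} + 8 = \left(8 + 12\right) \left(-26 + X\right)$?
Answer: $-3085$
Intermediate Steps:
$Z = 6$ ($Z = 4 + \left(-2 + 4\right) = 4 + 2 = 6$)
$a{\left(E,n \right)} = 6$
$o{\left(L,X \right)} = -528 + 20 X$ ($o{\left(L,X \right)} = -8 + \left(8 + 12\right) \left(-26 + X\right) = -8 + 20 \left(-26 + X\right) = -8 + \left(-520 + 20 X\right) = -528 + 20 X$)
$o{\left(8,a{\left(-6,-3 \right)} \right)} - 2677 = \left(-528 + 20 \cdot 6\right) - 2677 = \left(-528 + 120\right) - 2677 = -408 - 2677 = -3085$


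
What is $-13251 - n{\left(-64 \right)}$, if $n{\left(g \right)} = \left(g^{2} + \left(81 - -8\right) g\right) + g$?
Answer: $-11587$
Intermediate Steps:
$n{\left(g \right)} = g^{2} + 90 g$ ($n{\left(g \right)} = \left(g^{2} + \left(81 + 8\right) g\right) + g = \left(g^{2} + 89 g\right) + g = g^{2} + 90 g$)
$-13251 - n{\left(-64 \right)} = -13251 - - 64 \left(90 - 64\right) = -13251 - \left(-64\right) 26 = -13251 - -1664 = -13251 + 1664 = -11587$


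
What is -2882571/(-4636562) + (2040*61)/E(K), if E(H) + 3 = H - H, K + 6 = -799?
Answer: -192321709189/4636562 ≈ -41479.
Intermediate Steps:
K = -805 (K = -6 - 799 = -805)
E(H) = -3 (E(H) = -3 + (H - H) = -3 + 0 = -3)
-2882571/(-4636562) + (2040*61)/E(K) = -2882571/(-4636562) + (2040*61)/(-3) = -2882571*(-1/4636562) + 124440*(-⅓) = 2882571/4636562 - 41480 = -192321709189/4636562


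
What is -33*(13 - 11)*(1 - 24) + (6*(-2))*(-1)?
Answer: 1530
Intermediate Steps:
-33*(13 - 11)*(1 - 24) + (6*(-2))*(-1) = -66*(-23) - 12*(-1) = -33*(-46) + 12 = 1518 + 12 = 1530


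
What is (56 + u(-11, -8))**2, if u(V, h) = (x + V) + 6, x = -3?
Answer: 2304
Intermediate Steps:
u(V, h) = 3 + V (u(V, h) = (-3 + V) + 6 = 3 + V)
(56 + u(-11, -8))**2 = (56 + (3 - 11))**2 = (56 - 8)**2 = 48**2 = 2304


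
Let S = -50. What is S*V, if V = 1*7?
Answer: -350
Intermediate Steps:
V = 7
S*V = -50*7 = -350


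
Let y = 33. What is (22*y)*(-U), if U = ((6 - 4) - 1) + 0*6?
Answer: -726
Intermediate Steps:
U = 1 (U = (2 - 1) + 0 = 1 + 0 = 1)
(22*y)*(-U) = (22*33)*(-1*1) = 726*(-1) = -726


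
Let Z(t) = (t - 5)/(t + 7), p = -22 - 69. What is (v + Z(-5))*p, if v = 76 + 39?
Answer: -10010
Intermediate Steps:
p = -91
Z(t) = (-5 + t)/(7 + t)
v = 115
(v + Z(-5))*p = (115 + (-5 - 5)/(7 - 5))*(-91) = (115 - 10/2)*(-91) = (115 + (½)*(-10))*(-91) = (115 - 5)*(-91) = 110*(-91) = -10010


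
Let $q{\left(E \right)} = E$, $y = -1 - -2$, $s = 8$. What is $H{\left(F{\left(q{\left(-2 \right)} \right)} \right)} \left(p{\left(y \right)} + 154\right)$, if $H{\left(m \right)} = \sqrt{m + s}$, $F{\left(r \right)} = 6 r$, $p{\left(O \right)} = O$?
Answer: $310 i \approx 310.0 i$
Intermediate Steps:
$y = 1$ ($y = -1 + 2 = 1$)
$H{\left(m \right)} = \sqrt{8 + m}$ ($H{\left(m \right)} = \sqrt{m + 8} = \sqrt{8 + m}$)
$H{\left(F{\left(q{\left(-2 \right)} \right)} \right)} \left(p{\left(y \right)} + 154\right) = \sqrt{8 + 6 \left(-2\right)} \left(1 + 154\right) = \sqrt{8 - 12} \cdot 155 = \sqrt{-4} \cdot 155 = 2 i 155 = 310 i$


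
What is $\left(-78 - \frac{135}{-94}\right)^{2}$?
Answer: $\frac{51796809}{8836} \approx 5862.0$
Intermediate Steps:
$\left(-78 - \frac{135}{-94}\right)^{2} = \left(-78 - - \frac{135}{94}\right)^{2} = \left(-78 + \frac{135}{94}\right)^{2} = \left(- \frac{7197}{94}\right)^{2} = \frac{51796809}{8836}$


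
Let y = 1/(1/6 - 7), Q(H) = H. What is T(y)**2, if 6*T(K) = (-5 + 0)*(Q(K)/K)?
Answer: 25/36 ≈ 0.69444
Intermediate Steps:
y = -6/41 (y = 1/(1/6 - 7) = 1/(-41/6) = -6/41 ≈ -0.14634)
T(K) = -5/6 (T(K) = ((-5 + 0)*(K/K))/6 = (-5*1)/6 = (1/6)*(-5) = -5/6)
T(y)**2 = (-5/6)**2 = 25/36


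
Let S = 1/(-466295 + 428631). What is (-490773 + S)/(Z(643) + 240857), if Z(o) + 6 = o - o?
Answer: -18484474273/9071412064 ≈ -2.0377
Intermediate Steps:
Z(o) = -6 (Z(o) = -6 + (o - o) = -6 + 0 = -6)
S = -1/37664 (S = 1/(-37664) = -1/37664 ≈ -2.6551e-5)
(-490773 + S)/(Z(643) + 240857) = (-490773 - 1/37664)/(-6 + 240857) = -18484474273/37664/240851 = -18484474273/37664*1/240851 = -18484474273/9071412064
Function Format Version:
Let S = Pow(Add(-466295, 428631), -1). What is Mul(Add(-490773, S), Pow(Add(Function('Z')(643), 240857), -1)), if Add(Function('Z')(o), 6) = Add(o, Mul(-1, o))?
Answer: Rational(-18484474273, 9071412064) ≈ -2.0377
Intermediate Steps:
Function('Z')(o) = -6 (Function('Z')(o) = Add(-6, Add(o, Mul(-1, o))) = Add(-6, 0) = -6)
S = Rational(-1, 37664) (S = Pow(-37664, -1) = Rational(-1, 37664) ≈ -2.6551e-5)
Mul(Add(-490773, S), Pow(Add(Function('Z')(643), 240857), -1)) = Mul(Add(-490773, Rational(-1, 37664)), Pow(Add(-6, 240857), -1)) = Mul(Rational(-18484474273, 37664), Pow(240851, -1)) = Mul(Rational(-18484474273, 37664), Rational(1, 240851)) = Rational(-18484474273, 9071412064)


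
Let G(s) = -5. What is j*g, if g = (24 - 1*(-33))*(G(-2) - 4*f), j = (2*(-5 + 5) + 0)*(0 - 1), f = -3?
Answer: 0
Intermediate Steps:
j = 0 (j = (2*0 + 0)*(-1) = (0 + 0)*(-1) = 0*(-1) = 0)
g = 399 (g = (24 - 1*(-33))*(-5 - 4*(-3)) = (24 + 33)*(-5 + 12) = 57*7 = 399)
j*g = 0*399 = 0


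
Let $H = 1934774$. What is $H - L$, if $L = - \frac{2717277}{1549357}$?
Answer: $\frac{2997658357595}{1549357} \approx 1.9348 \cdot 10^{6}$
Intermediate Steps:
$L = - \frac{2717277}{1549357}$ ($L = \left(-2717277\right) \frac{1}{1549357} = - \frac{2717277}{1549357} \approx -1.7538$)
$H - L = 1934774 - - \frac{2717277}{1549357} = 1934774 + \frac{2717277}{1549357} = \frac{2997658357595}{1549357}$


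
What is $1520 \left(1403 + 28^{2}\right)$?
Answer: $3324240$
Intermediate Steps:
$1520 \left(1403 + 28^{2}\right) = 1520 \left(1403 + 784\right) = 1520 \cdot 2187 = 3324240$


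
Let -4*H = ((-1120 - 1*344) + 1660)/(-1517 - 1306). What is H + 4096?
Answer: 11563057/2823 ≈ 4096.0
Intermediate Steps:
H = 49/2823 (H = -((-1120 - 1*344) + 1660)/(4*(-1517 - 1306)) = -((-1120 - 344) + 1660)/(4*(-2823)) = -(-1464 + 1660)*(-1)/(4*2823) = -49*(-1)/2823 = -¼*(-196/2823) = 49/2823 ≈ 0.017357)
H + 4096 = 49/2823 + 4096 = 11563057/2823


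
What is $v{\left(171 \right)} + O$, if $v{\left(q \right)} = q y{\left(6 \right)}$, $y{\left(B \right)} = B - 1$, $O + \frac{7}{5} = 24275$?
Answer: $\frac{125643}{5} \approx 25129.0$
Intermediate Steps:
$O = \frac{121368}{5}$ ($O = - \frac{7}{5} + 24275 = \frac{121368}{5} \approx 24274.0$)
$y{\left(B \right)} = -1 + B$ ($y{\left(B \right)} = B - 1 = -1 + B$)
$v{\left(q \right)} = 5 q$ ($v{\left(q \right)} = q \left(-1 + 6\right) = q 5 = 5 q$)
$v{\left(171 \right)} + O = 5 \cdot 171 + \frac{121368}{5} = 855 + \frac{121368}{5} = \frac{125643}{5}$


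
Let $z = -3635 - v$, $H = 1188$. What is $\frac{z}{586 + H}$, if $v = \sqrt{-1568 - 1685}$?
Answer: $- \frac{3635}{1774} - \frac{i \sqrt{3253}}{1774} \approx -2.049 - 0.032151 i$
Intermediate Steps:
$v = i \sqrt{3253}$ ($v = \sqrt{-3253} = i \sqrt{3253} \approx 57.035 i$)
$z = -3635 - i \sqrt{3253} \approx -3635.0 - 57.035 i$
$\frac{z}{586 + H} = \frac{-3635 - i \sqrt{3253}}{586 + 1188} = \frac{-3635 - i \sqrt{3253}}{1774} = \left(-3635 - i \sqrt{3253}\right) \frac{1}{1774} = - \frac{3635}{1774} - \frac{i \sqrt{3253}}{1774}$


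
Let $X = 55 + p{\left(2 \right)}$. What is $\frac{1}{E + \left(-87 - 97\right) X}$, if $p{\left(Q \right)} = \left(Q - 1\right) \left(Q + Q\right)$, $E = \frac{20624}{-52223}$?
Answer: $- \frac{52223}{566953512} \approx -9.2112 \cdot 10^{-5}$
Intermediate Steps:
$E = - \frac{20624}{52223}$ ($E = 20624 \left(- \frac{1}{52223}\right) = - \frac{20624}{52223} \approx -0.39492$)
$p{\left(Q \right)} = 2 Q \left(-1 + Q\right)$ ($p{\left(Q \right)} = \left(-1 + Q\right) 2 Q = 2 Q \left(-1 + Q\right)$)
$X = 59$ ($X = 55 + 2 \cdot 2 \left(-1 + 2\right) = 55 + 2 \cdot 2 \cdot 1 = 55 + 4 = 59$)
$\frac{1}{E + \left(-87 - 97\right) X} = \frac{1}{- \frac{20624}{52223} + \left(-87 - 97\right) 59} = \frac{1}{- \frac{20624}{52223} - 10856} = \frac{1}{- \frac{566953512}{52223}} = - \frac{52223}{566953512}$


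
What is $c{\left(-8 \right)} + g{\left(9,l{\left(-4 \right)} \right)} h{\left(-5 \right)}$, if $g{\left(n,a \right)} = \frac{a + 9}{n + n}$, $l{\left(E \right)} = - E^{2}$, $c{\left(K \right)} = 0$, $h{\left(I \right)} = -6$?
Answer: $\frac{7}{3} \approx 2.3333$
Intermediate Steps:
$g{\left(n,a \right)} = \frac{9 + a}{2 n}$
$c{\left(-8 \right)} + g{\left(9,l{\left(-4 \right)} \right)} h{\left(-5 \right)} = 0 + \frac{9 - \left(-4\right)^{2}}{2 \cdot 9} \left(-6\right) = 0 + \frac{1}{2} \cdot \frac{1}{9} \left(9 - 16\right) \left(-6\right) = 0 + \frac{1}{2} \cdot \frac{1}{9} \left(-7\right) \left(-6\right) = 0 - - \frac{7}{3} = 0 + \frac{7}{3} = \frac{7}{3}$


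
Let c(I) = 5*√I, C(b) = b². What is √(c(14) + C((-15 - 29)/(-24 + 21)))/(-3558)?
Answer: -√(1936 + 45*√14)/10674 ≈ -0.0042977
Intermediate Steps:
√(c(14) + C((-15 - 29)/(-24 + 21)))/(-3558) = √(5*√14 + ((-15 - 29)/(-24 + 21))²)/(-3558) = √(5*√14 + (-44/(-3))²)*(-1/3558) = √(5*√14 + (-44*(-⅓))²)*(-1/3558) = √(5*√14 + (44/3)²)*(-1/3558) = √(5*√14 + 1936/9)*(-1/3558) = √(1936/9 + 5*√14)*(-1/3558) = -√(1936/9 + 5*√14)/3558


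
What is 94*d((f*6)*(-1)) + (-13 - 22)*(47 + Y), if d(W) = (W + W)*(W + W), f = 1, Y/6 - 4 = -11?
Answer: 13361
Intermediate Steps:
Y = -42 (Y = 24 + 6*(-11) = 24 - 66 = -42)
d(W) = 4*W**2 (d(W) = (2*W)*(2*W) = 4*W**2)
94*d((f*6)*(-1)) + (-13 - 22)*(47 + Y) = 94*(4*((1*6)*(-1))**2) + (-13 - 22)*(47 - 42) = 94*(4*(6*(-1))**2) - 35*5 = 94*(4*(-6)**2) - 175 = 94*(4*36) - 175 = 94*144 - 175 = 13536 - 175 = 13361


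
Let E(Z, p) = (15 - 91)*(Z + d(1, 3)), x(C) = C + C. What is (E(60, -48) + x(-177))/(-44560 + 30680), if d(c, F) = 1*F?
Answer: 2571/6940 ≈ 0.37046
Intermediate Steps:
d(c, F) = F
x(C) = 2*C
E(Z, p) = -228 - 76*Z (E(Z, p) = (15 - 91)*(Z + 3) = -76*(3 + Z) = -228 - 76*Z)
(E(60, -48) + x(-177))/(-44560 + 30680) = ((-228 - 76*60) + 2*(-177))/(-44560 + 30680) = ((-228 - 4560) - 354)/(-13880) = (-4788 - 354)*(-1/13880) = -5142*(-1/13880) = 2571/6940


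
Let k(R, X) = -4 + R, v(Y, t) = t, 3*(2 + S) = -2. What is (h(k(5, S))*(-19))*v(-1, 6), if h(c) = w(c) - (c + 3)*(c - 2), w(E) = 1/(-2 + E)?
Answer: -342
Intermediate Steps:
S = -8/3 (S = -2 + (⅓)*(-2) = -2 - ⅔ = -8/3 ≈ -2.6667)
h(c) = 1/(-2 + c) - (-2 + c)*(3 + c) (h(c) = 1/(-2 + c) - (c + 3)*(c - 2) = 1/(-2 + c) - (3 + c)*(-2 + c) = 1/(-2 + c) - (-2 + c)*(3 + c))
(h(k(5, S))*(-19))*v(-1, 6) = (((1 + (-2 + (-4 + 5))*(6 - (-4 + 5) - (-4 + 5)²))/(-2 + (-4 + 5)))*(-19))*6 = (((1 + (-2 + 1)*(6 - 1*1 - 1*1²))/(-2 + 1))*(-19))*6 = (((1 - (6 - 1 - 1*1))/(-1))*(-19))*6 = (-(1 - (6 - 1 - 1))*(-19))*6 = (-(1 - 1*4)*(-19))*6 = (-(1 - 4)*(-19))*6 = (-1*(-3)*(-19))*6 = (3*(-19))*6 = -57*6 = -342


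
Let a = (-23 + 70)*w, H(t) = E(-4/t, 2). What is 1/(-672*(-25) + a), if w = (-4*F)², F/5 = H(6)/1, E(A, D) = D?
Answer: 1/92000 ≈ 1.0870e-5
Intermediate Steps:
H(t) = 2
F = 10 (F = 5*(2/1) = 5*(2*1) = 5*2 = 10)
w = 1600 (w = (-4*10)² = (-40)² = 1600)
a = 75200 (a = (-23 + 70)*1600 = 47*1600 = 75200)
1/(-672*(-25) + a) = 1/(-672*(-25) + 75200) = 1/(16800 + 75200) = 1/92000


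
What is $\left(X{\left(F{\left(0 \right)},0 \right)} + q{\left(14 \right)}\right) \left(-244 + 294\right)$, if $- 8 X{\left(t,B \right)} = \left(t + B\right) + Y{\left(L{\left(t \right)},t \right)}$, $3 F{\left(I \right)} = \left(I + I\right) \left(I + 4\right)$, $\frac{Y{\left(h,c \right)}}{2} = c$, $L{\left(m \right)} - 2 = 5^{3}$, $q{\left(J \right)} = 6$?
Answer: $300$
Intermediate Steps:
$L{\left(m \right)} = 127$ ($L{\left(m \right)} = 2 + 5^{3} = 2 + 125 = 127$)
$Y{\left(h,c \right)} = 2 c$
$F{\left(I \right)} = \frac{2 I \left(4 + I\right)}{3}$ ($F{\left(I \right)} = \frac{\left(I + I\right) \left(I + 4\right)}{3} = \frac{2 I \left(4 + I\right)}{3}$)
$X{\left(t,B \right)} = - \frac{3 t}{8} - \frac{B}{8}$ ($X{\left(t,B \right)} = - \frac{\left(t + B\right) + 2 t}{8} = - \frac{\left(B + t\right) + 2 t}{8} = - \frac{B + 3 t}{8} = - \frac{3 t}{8} - \frac{B}{8}$)
$\left(X{\left(F{\left(0 \right)},0 \right)} + q{\left(14 \right)}\right) \left(-244 + 294\right) = \left(\left(- \frac{3 \cdot \frac{2}{3} \cdot 0 \left(4 + 0\right)}{8} - 0\right) + 6\right) \left(-244 + 294\right) = \left(\left(- \frac{3 \cdot \frac{2}{3} \cdot 0 \cdot 4}{8} + 0\right) + 6\right) 50 = \left(\left(\left(- \frac{3}{8}\right) 0 + 0\right) + 6\right) 50 = \left(\left(0 + 0\right) + 6\right) 50 = \left(0 + 6\right) 50 = 6 \cdot 50 = 300$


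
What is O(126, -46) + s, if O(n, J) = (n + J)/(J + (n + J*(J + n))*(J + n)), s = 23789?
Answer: 3382391347/142183 ≈ 23789.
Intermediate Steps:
O(n, J) = (J + n)/(J + (J + n)*(n + J*(J + n)))
O(126, -46) + s = (-46 + 126)/(-46 + (-46)**3 + 126**2 - 46*126 - 46*126**2 + 2*126*(-46)**2) + 23789 = 80/(-46 - 97336 + 15876 - 5796 - 46*15876 + 2*126*2116) + 23789 = 80/(-46 - 97336 + 15876 - 5796 - 730296 + 533232) + 23789 = 80/(-284366) + 23789 = -1/284366*80 + 23789 = -40/142183 + 23789 = 3382391347/142183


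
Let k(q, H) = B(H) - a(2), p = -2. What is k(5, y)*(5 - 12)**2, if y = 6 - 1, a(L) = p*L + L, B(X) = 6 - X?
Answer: 147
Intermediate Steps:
a(L) = -L (a(L) = -2*L + L = -L)
y = 5
k(q, H) = 8 - H (k(q, H) = (6 - H) - (-1)*2 = (6 - H) - 1*(-2) = (6 - H) + 2 = 8 - H)
k(5, y)*(5 - 12)**2 = (8 - 1*5)*(5 - 12)**2 = (8 - 5)*(-7)**2 = 3*49 = 147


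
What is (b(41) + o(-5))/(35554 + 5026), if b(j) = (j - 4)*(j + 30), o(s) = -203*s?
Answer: 1821/20290 ≈ 0.089749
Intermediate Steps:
b(j) = (-4 + j)*(30 + j)
(b(41) + o(-5))/(35554 + 5026) = ((-120 + 41² + 26*41) - 203*(-5))/(35554 + 5026) = ((-120 + 1681 + 1066) + 1015)/40580 = (2627 + 1015)*(1/40580) = 3642*(1/40580) = 1821/20290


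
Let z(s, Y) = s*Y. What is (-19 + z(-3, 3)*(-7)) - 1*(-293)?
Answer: 337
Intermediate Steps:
z(s, Y) = Y*s
(-19 + z(-3, 3)*(-7)) - 1*(-293) = (-19 + (3*(-3))*(-7)) - 1*(-293) = (-19 - 9*(-7)) + 293 = (-19 + 63) + 293 = 44 + 293 = 337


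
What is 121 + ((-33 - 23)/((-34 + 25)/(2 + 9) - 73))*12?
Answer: 3773/29 ≈ 130.10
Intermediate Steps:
121 + ((-33 - 23)/((-34 + 25)/(2 + 9) - 73))*12 = 121 - 56/(-9/11 - 73)*12 = 121 - 56/(-812/11)*12 = 121 - 56*(-11/812)*12 = 121 + (22/29)*12 = 121 + 264/29 = 3773/29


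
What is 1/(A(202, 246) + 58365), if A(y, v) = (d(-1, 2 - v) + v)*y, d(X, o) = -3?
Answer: 1/107451 ≈ 9.3066e-6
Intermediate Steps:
A(y, v) = y*(-3 + v) (A(y, v) = (-3 + v)*y = y*(-3 + v))
1/(A(202, 246) + 58365) = 1/(202*(-3 + 246) + 58365) = 1/(202*243 + 58365) = 1/(49086 + 58365) = 1/107451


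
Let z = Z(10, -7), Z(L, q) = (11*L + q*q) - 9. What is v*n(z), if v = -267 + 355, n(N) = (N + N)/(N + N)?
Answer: 88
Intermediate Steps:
Z(L, q) = -9 + q² + 11*L (Z(L, q) = (11*L + q²) - 9 = (q² + 11*L) - 9 = -9 + q² + 11*L)
z = 150 (z = -9 + (-7)² + 11*10 = -9 + 49 + 110 = 150)
n(N) = 1 (n(N) = (2*N)/((2*N)) = (2*N)*(1/(2*N)) = 1)
v = 88
v*n(z) = 88*1 = 88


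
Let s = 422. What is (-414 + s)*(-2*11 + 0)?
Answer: -176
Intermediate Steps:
(-414 + s)*(-2*11 + 0) = (-414 + 422)*(-2*11 + 0) = 8*(-22 + 0) = 8*(-22) = -176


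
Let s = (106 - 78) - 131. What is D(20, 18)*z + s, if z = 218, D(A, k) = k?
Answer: 3821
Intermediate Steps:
s = -103 (s = 28 - 131 = -103)
D(20, 18)*z + s = 18*218 - 103 = 3924 - 103 = 3821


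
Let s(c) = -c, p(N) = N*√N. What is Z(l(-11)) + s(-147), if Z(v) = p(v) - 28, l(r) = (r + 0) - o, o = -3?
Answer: 119 - 16*I*√2 ≈ 119.0 - 22.627*I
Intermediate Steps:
p(N) = N^(3/2)
l(r) = 3 + r (l(r) = (r + 0) - 1*(-3) = r + 3 = 3 + r)
Z(v) = -28 + v^(3/2) (Z(v) = v^(3/2) - 28 = -28 + v^(3/2))
Z(l(-11)) + s(-147) = (-28 + (3 - 11)^(3/2)) - 1*(-147) = (-28 + (-8)^(3/2)) + 147 = (-28 - 16*I*√2) + 147 = 119 - 16*I*√2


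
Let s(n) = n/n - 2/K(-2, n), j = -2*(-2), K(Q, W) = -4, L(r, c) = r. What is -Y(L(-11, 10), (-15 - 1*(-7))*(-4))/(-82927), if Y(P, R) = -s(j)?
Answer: -3/165854 ≈ -1.8088e-5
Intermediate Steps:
j = 4
s(n) = 3/2 (s(n) = n/n - 2/(-4) = 1 - 2*(-¼) = 1 + ½ = 3/2)
Y(P, R) = -3/2 (Y(P, R) = -1*3/2 = -3/2)
-Y(L(-11, 10), (-15 - 1*(-7))*(-4))/(-82927) = -1*(-3/2)/(-82927) = (3/2)*(-1/82927) = -3/165854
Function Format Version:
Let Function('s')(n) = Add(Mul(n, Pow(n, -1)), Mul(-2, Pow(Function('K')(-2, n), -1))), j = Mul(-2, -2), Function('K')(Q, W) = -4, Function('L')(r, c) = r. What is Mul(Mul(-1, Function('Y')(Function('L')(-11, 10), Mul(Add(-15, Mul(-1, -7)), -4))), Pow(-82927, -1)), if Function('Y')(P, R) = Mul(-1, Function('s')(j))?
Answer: Rational(-3, 165854) ≈ -1.8088e-5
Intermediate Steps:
j = 4
Function('s')(n) = Rational(3, 2) (Function('s')(n) = Add(Mul(n, Pow(n, -1)), Mul(-2, Pow(-4, -1))) = Add(1, Mul(-2, Rational(-1, 4))) = Add(1, Rational(1, 2)) = Rational(3, 2))
Function('Y')(P, R) = Rational(-3, 2) (Function('Y')(P, R) = Mul(-1, Rational(3, 2)) = Rational(-3, 2))
Mul(Mul(-1, Function('Y')(Function('L')(-11, 10), Mul(Add(-15, Mul(-1, -7)), -4))), Pow(-82927, -1)) = Mul(Mul(-1, Rational(-3, 2)), Pow(-82927, -1)) = Mul(Rational(3, 2), Rational(-1, 82927)) = Rational(-3, 165854)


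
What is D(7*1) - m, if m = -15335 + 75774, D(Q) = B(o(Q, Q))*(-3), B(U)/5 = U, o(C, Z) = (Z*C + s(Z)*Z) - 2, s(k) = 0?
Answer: -61144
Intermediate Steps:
o(C, Z) = -2 + C*Z (o(C, Z) = (Z*C + 0*Z) - 2 = (C*Z + 0) - 2 = C*Z - 2 = -2 + C*Z)
B(U) = 5*U
D(Q) = 30 - 15*Q² (D(Q) = (5*(-2 + Q*Q))*(-3) = (5*(-2 + Q²))*(-3) = (-10 + 5*Q²)*(-3) = 30 - 15*Q²)
m = 60439
D(7*1) - m = (30 - 15*(7*1)²) - 1*60439 = (30 - 15*7²) - 60439 = (30 - 15*49) - 60439 = (30 - 735) - 60439 = -705 - 60439 = -61144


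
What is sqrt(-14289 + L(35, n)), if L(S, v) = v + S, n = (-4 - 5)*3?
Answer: I*sqrt(14281) ≈ 119.5*I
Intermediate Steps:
n = -27 (n = -9*3 = -27)
L(S, v) = S + v
sqrt(-14289 + L(35, n)) = sqrt(-14289 + (35 - 27)) = sqrt(-14289 + 8) = sqrt(-14281) = I*sqrt(14281)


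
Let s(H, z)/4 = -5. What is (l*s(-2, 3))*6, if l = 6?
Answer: -720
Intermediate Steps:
s(H, z) = -20 (s(H, z) = 4*(-5) = -20)
(l*s(-2, 3))*6 = (6*(-20))*6 = -120*6 = -720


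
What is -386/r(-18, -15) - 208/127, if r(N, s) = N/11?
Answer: 267749/1143 ≈ 234.25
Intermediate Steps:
r(N, s) = N/11 (r(N, s) = N*(1/11) = N/11)
-386/r(-18, -15) - 208/127 = -386/((1/11)*(-18)) - 208/127 = -386/(-18/11) - 208*1/127 = -386*(-11/18) - 208/127 = 2123/9 - 208/127 = 267749/1143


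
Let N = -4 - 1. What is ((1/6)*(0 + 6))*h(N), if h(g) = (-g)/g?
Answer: -1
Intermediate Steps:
N = -5
h(g) = -1
((1/6)*(0 + 6))*h(N) = ((1/6)*(0 + 6))*(-1) = ((1*(⅙))*6)*(-1) = ((⅙)*6)*(-1) = 1*(-1) = -1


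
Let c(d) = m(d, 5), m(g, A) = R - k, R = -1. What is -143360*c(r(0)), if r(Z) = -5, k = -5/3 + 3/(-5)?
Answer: -544768/3 ≈ -1.8159e+5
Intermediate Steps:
k = -34/15 (k = -5*⅓ + 3*(-⅕) = -5/3 - ⅗ = -34/15 ≈ -2.2667)
m(g, A) = 19/15 (m(g, A) = -1 - 1*(-34/15) = -1 + 34/15 = 19/15)
c(d) = 19/15
-143360*c(r(0)) = -143360*19/15 = -544768/3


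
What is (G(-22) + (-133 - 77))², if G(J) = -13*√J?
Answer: 40382 + 5460*I*√22 ≈ 40382.0 + 25610.0*I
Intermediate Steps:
(G(-22) + (-133 - 77))² = (-13*I*√22 + (-133 - 77))² = (-13*I*√22 - 210)² = (-210 - 13*I*√22)²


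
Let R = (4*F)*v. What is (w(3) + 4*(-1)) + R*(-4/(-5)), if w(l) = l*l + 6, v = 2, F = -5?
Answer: -21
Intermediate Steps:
w(l) = 6 + l² (w(l) = l² + 6 = 6 + l²)
R = -40 (R = (4*(-5))*2 = -20*2 = -40)
(w(3) + 4*(-1)) + R*(-4/(-5)) = ((6 + 3²) + 4*(-1)) - (-160)/(-5) = ((6 + 9) - 4) - (-160)*(-1)/5 = (15 - 4) - 40*⅘ = 11 - 32 = -21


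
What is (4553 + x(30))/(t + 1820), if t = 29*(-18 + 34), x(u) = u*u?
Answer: 5453/2284 ≈ 2.3875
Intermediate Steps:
x(u) = u²
t = 464 (t = 29*16 = 464)
(4553 + x(30))/(t + 1820) = (4553 + 30²)/(464 + 1820) = (4553 + 900)/2284 = 5453*(1/2284) = 5453/2284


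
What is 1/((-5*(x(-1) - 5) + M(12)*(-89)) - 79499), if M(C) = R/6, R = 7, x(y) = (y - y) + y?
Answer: -6/477437 ≈ -1.2567e-5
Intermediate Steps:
x(y) = y (x(y) = 0 + y = y)
M(C) = 7/6
1/((-5*(x(-1) - 5) + M(12)*(-89)) - 79499) = 1/((-5*(-1 - 5) + (7/6)*(-89)) - 79499) = 1/((-5*(-6) - 623/6) - 79499) = 1/((30 - 623/6) - 79499) = 1/(-443/6 - 79499) = 1/(-477437/6) = -6/477437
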